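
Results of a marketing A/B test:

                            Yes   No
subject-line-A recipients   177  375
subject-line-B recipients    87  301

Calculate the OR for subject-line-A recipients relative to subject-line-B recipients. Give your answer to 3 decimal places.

OR = (177 × 301) / (375 × 87) = 53277/32625 ≈ 1.633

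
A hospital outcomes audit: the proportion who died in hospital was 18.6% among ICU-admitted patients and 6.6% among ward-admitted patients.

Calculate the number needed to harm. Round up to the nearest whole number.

NNH ≈ 9

absolute risk difference = 0.120000
1 / 0.120000 = 8.333 → round up → 9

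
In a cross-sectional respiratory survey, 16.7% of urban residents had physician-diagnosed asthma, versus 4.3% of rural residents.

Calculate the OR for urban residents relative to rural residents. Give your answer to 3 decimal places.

OR = 4.462

odds, urban residents = 0.16700/0.83300 = 0.20048
odds, rural residents = 0.04300/0.95700 = 0.04493
OR = 0.20048 / 0.04493 = 4.462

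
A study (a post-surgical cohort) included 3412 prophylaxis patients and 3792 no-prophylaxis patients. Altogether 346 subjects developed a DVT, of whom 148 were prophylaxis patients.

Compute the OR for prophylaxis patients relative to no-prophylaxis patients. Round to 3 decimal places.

0.823

prophylaxis patients without the outcome: 3412 − 148 = 3264
no-prophylaxis patients with the outcome: 346 − 148 = 198
no-prophylaxis patients without the outcome: 3792 − 198 = 3594
OR = (148 × 3594) / (3264 × 198) = 531912/646272 ≈ 0.823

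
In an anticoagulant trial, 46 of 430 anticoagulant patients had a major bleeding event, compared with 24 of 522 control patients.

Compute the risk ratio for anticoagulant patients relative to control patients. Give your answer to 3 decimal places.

risk, anticoagulant patients = 46/430 = 0.10698
risk, control patients = 24/522 = 0.04598
RR = 0.10698 / 0.04598 = 2.327

2.327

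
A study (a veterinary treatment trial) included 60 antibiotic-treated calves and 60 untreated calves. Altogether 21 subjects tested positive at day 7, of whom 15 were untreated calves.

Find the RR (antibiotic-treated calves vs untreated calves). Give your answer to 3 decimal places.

0.400

antibiotic-treated calves with the outcome: 21 − 15 = 6
antibiotic-treated calves without the outcome: 60 − 6 = 54
untreated calves without the outcome: 60 − 15 = 45
risk, antibiotic-treated calves = 6/60 = 0.1000
risk, untreated calves = 15/60 = 0.2500
RR = 0.1000 / 0.2500 = 0.400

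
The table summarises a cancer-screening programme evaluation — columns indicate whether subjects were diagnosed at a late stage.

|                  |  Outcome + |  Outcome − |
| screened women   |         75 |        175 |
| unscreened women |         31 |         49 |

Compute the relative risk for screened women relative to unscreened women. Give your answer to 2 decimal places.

risk, screened women = 75/250 = 0.3000
risk, unscreened women = 31/80 = 0.3875
RR = 0.3000 / 0.3875 = 0.77

0.77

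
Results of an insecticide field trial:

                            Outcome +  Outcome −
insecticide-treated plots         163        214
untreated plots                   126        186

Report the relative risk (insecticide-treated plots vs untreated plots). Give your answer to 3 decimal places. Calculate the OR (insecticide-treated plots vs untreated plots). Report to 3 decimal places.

risk, insecticide-treated plots = 163/377 = 0.4324
risk, untreated plots = 126/312 = 0.4038
RR = 0.4324 / 0.4038 = 1.071
OR = (163 × 186) / (214 × 126) = 30318/26964 ≈ 1.124

RR = 1.071; OR = 1.124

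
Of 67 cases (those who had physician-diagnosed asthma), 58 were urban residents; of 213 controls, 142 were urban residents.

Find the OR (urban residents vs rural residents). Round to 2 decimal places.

OR = (58 × 71) / (142 × 9) = 4118/1278 ≈ 3.22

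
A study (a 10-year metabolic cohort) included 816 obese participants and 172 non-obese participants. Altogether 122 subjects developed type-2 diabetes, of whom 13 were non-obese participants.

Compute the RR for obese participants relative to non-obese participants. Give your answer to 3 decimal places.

obese participants with the outcome: 122 − 13 = 109
obese participants without the outcome: 816 − 109 = 707
non-obese participants without the outcome: 172 − 13 = 159
risk, obese participants = 109/816 = 0.1336
risk, non-obese participants = 13/172 = 0.0756
RR = 0.1336 / 0.0756 = 1.767

RR = 1.767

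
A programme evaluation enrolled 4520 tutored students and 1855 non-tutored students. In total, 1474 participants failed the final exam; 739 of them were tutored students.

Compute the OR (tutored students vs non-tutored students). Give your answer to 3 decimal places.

tutored students without the outcome: 4520 − 739 = 3781
non-tutored students with the outcome: 1474 − 739 = 735
non-tutored students without the outcome: 1855 − 735 = 1120
odds, tutored students = 739/3781 = 0.1955
odds, non-tutored students = 735/1120 = 0.6562
OR = 0.1955 / 0.6562 = 0.298

OR ≈ 0.298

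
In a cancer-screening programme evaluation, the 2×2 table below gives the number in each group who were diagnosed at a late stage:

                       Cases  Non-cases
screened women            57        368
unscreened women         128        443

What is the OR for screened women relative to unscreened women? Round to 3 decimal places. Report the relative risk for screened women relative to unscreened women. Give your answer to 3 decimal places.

OR = (57 × 443) / (368 × 128) = 25251/47104 ≈ 0.536
risk, screened women = 57/425 = 0.1341
risk, unscreened women = 128/571 = 0.2242
RR = 0.1341 / 0.2242 = 0.598

OR = 0.536; RR = 0.598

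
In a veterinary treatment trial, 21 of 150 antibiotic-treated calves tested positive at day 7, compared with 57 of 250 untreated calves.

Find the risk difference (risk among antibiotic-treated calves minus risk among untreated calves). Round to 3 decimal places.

RD ≈ -0.088

risk, antibiotic-treated calves = 21/150 = 0.1400
risk, untreated calves = 57/250 = 0.2280
risk difference = 0.1400 − 0.2280 = -0.088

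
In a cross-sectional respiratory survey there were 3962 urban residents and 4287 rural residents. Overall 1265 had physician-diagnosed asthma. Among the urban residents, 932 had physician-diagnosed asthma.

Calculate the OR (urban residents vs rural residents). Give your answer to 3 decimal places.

OR ≈ 3.652

urban residents without the outcome: 3962 − 932 = 3030
rural residents with the outcome: 1265 − 932 = 333
rural residents without the outcome: 4287 − 333 = 3954
OR = (932 × 3954) / (3030 × 333) = 3685128/1008990 ≈ 3.652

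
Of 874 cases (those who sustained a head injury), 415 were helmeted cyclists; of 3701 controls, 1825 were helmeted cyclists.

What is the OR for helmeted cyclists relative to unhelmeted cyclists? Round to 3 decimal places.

odds, helmeted cyclists = 415/1825 = 0.2274
odds, unhelmeted cyclists = 459/1876 = 0.2447
OR = 0.2274 / 0.2447 = 0.929

0.929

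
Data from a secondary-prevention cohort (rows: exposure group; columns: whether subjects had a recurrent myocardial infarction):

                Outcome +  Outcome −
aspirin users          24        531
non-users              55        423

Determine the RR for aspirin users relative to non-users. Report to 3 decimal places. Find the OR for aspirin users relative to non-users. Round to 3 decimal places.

RR = 0.376; OR = 0.348

risk, aspirin users = 24/555 = 0.04324
risk, non-users = 55/478 = 0.11506
RR = 0.04324 / 0.11506 = 0.376
odds, aspirin users = 24/531 = 0.04520
odds, non-users = 55/423 = 0.13002
OR = 0.04520 / 0.13002 = 0.348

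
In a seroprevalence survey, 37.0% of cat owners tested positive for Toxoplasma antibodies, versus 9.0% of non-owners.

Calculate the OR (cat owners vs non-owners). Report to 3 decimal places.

odds, cat owners = 0.3700/0.6300 = 0.5873
odds, non-owners = 0.0900/0.9100 = 0.0989
OR = 0.5873 / 0.0989 = 5.938

5.938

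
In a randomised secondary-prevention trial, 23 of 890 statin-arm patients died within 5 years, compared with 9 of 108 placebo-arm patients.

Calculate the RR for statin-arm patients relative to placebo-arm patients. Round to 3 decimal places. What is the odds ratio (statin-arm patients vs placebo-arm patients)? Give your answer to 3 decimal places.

risk, statin-arm patients = 23/890 = 0.02584
risk, placebo-arm patients = 9/108 = 0.08333
RR = 0.02584 / 0.08333 = 0.310
OR = (23 × 99) / (867 × 9) = 2277/7803 ≈ 0.292

RR = 0.310; OR = 0.292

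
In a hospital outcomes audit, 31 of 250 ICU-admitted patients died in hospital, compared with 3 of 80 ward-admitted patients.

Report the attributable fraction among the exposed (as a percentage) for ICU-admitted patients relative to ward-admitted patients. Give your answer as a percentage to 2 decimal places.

risk, ICU-admitted patients = 31/250 = 0.12400
risk, ward-admitted patients = 3/80 = 0.03750
AR% = (0.12400 − 0.03750) / 0.12400 = 0.6976 → 69.76%

69.76%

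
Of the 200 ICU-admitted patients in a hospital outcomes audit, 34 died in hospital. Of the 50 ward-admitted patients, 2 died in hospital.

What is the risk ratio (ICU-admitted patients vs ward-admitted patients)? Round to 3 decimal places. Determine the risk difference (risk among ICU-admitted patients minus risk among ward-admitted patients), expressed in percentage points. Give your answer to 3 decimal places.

risk, ICU-admitted patients = 34/200 = 0.17000
risk, ward-admitted patients = 2/50 = 0.04000
RR = 0.17000 / 0.04000 = 4.250
risk difference = 0.17000 − 0.04000 = 0.13000 → 13.000 percentage points

RR = 4.250; RD = 13.000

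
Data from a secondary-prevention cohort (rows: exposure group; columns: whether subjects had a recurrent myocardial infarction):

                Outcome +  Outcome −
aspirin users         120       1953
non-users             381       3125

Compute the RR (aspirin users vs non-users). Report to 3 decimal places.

0.533

risk, aspirin users = 120/2073 = 0.0579
risk, non-users = 381/3506 = 0.1087
RR = 0.0579 / 0.1087 = 0.533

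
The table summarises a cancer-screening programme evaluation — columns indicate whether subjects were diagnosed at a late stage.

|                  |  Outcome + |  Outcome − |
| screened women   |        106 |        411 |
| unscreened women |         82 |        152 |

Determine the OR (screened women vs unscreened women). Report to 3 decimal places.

OR = (106 × 152) / (411 × 82) = 16112/33702 ≈ 0.478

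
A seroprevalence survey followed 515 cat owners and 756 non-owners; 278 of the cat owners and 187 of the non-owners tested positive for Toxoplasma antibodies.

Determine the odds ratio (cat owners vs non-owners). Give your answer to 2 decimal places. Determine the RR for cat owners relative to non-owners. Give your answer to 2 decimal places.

OR = 3.57; RR = 2.18

OR = (278 × 569) / (237 × 187) = 158182/44319 ≈ 3.57
risk, cat owners = 278/515 = 0.5398
risk, non-owners = 187/756 = 0.2474
RR = 0.5398 / 0.2474 = 2.18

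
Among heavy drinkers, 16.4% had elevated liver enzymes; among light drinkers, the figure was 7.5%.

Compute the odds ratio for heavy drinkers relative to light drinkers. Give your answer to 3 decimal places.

2.419

odds, heavy drinkers = 0.1640/0.8360 = 0.1962
odds, light drinkers = 0.0750/0.9250 = 0.0811
OR = 0.1962 / 0.0811 = 2.419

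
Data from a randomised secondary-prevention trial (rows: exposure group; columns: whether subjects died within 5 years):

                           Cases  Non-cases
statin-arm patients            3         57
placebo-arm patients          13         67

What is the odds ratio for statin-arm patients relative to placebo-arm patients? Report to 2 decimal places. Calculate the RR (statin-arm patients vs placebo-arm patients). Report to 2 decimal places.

OR = 0.27; RR = 0.31

odds, statin-arm patients = 3/57 = 0.0526
odds, placebo-arm patients = 13/67 = 0.1940
OR = 0.0526 / 0.1940 = 0.27
risk, statin-arm patients = 3/60 = 0.0500
risk, placebo-arm patients = 13/80 = 0.1625
RR = 0.0500 / 0.1625 = 0.31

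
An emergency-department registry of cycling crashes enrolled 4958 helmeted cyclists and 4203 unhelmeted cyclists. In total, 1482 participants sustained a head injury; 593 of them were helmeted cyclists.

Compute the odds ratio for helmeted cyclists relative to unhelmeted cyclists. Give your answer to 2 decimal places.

0.51

helmeted cyclists without the outcome: 4958 − 593 = 4365
unhelmeted cyclists with the outcome: 1482 − 593 = 889
unhelmeted cyclists without the outcome: 4203 − 889 = 3314
OR = (593 × 3314) / (4365 × 889) = 1965202/3880485 ≈ 0.51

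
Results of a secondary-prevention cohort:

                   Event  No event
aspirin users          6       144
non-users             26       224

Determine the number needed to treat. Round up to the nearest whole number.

NNT ≈ 16

risk, aspirin users = 6/150 = 0.040000
risk, non-users = 26/250 = 0.104000
absolute risk difference = 0.064000
1 / 0.064000 = 15.625 → round up → 16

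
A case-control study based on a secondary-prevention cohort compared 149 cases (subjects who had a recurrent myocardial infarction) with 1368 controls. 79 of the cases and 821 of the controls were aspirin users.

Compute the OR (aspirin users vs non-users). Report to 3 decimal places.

OR = (79 × 547) / (821 × 70) = 43213/57470 ≈ 0.752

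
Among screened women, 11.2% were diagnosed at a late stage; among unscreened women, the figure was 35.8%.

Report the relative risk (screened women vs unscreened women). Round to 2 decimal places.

RR = 0.1120 / 0.3580 = 0.31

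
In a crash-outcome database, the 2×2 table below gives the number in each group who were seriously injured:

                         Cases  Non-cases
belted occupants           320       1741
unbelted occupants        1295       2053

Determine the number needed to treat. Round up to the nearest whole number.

risk, belted occupants = 320/2061 = 0.155264
risk, unbelted occupants = 1295/3348 = 0.386798
absolute risk difference = 0.231534
1 / 0.231534 = 4.319 → round up → 5

5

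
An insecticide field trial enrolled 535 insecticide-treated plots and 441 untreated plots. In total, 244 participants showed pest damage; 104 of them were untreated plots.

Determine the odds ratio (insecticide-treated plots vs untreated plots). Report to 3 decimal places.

insecticide-treated plots with the outcome: 244 − 104 = 140
insecticide-treated plots without the outcome: 535 − 140 = 395
untreated plots without the outcome: 441 − 104 = 337
odds, insecticide-treated plots = 140/395 = 0.3544
odds, untreated plots = 104/337 = 0.3086
OR = 0.3544 / 0.3086 = 1.148

OR ≈ 1.148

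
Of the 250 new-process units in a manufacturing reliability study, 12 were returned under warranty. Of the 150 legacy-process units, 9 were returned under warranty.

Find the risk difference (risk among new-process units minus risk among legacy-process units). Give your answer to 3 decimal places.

risk, new-process units = 12/250 = 0.04800
risk, legacy-process units = 9/150 = 0.06000
risk difference = 0.04800 − 0.06000 = -0.012

RD = -0.012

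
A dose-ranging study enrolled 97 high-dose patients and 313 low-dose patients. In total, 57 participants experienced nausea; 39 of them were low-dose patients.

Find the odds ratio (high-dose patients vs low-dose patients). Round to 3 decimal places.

high-dose patients with the outcome: 57 − 39 = 18
high-dose patients without the outcome: 97 − 18 = 79
low-dose patients without the outcome: 313 − 39 = 274
OR = (18 × 274) / (79 × 39) = 4932/3081 ≈ 1.601

1.601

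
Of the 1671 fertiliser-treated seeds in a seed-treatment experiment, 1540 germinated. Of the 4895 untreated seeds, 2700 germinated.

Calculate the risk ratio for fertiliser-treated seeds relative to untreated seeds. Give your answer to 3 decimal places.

risk, fertiliser-treated seeds = 1540/1671 = 0.9216
risk, untreated seeds = 2700/4895 = 0.5516
RR = 0.9216 / 0.5516 = 1.671

RR = 1.671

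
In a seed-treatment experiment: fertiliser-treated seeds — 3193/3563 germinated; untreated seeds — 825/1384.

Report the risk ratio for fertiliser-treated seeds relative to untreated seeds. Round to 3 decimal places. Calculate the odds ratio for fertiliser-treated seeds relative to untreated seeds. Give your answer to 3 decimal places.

RR = 1.503; OR = 5.847

risk, fertiliser-treated seeds = 3193/3563 = 0.8962
risk, untreated seeds = 825/1384 = 0.5961
RR = 0.8962 / 0.5961 = 1.503
OR = (3193 × 559) / (370 × 825) = 1784887/305250 ≈ 5.847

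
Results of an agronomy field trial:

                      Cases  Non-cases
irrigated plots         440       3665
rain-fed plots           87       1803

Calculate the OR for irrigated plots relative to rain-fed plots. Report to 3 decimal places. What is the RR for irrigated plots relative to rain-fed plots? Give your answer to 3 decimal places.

OR = 2.488; RR = 2.329

OR = (440 × 1803) / (3665 × 87) = 793320/318855 ≈ 2.488
risk, irrigated plots = 440/4105 = 0.10719
risk, rain-fed plots = 87/1890 = 0.04603
RR = 0.10719 / 0.04603 = 2.329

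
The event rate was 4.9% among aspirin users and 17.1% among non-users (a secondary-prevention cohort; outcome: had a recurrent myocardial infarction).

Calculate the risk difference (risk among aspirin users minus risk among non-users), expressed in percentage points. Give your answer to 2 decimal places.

-12.20

risk difference = 0.04900 − 0.17100 = -0.12200 → -12.20 percentage points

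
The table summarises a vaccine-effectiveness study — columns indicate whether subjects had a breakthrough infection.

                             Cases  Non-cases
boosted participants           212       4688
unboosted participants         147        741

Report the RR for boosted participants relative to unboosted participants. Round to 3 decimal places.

0.261

risk, boosted participants = 212/4900 = 0.04327
risk, unboosted participants = 147/888 = 0.16554
RR = 0.04327 / 0.16554 = 0.261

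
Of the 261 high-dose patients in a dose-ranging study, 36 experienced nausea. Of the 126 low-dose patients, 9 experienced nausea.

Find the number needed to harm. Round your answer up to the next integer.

risk, high-dose patients = 36/261 = 0.137931
risk, low-dose patients = 9/126 = 0.071429
absolute risk difference = 0.066502
1 / 0.066502 = 15.037 → round up → 16

NNH ≈ 16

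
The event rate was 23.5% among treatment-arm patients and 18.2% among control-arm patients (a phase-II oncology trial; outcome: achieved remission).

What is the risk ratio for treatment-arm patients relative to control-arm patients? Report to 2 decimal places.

RR = 0.2350 / 0.1820 = 1.29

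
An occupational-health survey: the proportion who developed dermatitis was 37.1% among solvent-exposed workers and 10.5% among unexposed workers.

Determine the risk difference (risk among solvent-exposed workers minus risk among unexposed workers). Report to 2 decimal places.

risk difference = 0.3710 − 0.1050 = 0.27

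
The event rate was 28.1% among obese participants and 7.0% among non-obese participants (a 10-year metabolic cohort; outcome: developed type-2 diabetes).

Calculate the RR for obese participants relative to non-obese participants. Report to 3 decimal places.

RR = 0.2810 / 0.0700 = 4.014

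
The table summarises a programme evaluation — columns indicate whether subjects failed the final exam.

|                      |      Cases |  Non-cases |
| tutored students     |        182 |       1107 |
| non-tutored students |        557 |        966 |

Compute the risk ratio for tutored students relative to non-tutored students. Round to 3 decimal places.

RR ≈ 0.386

risk, tutored students = 182/1289 = 0.1412
risk, non-tutored students = 557/1523 = 0.3657
RR = 0.1412 / 0.3657 = 0.386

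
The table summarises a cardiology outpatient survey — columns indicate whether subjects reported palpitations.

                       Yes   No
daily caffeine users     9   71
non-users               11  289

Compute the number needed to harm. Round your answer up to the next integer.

NNH: 14

risk, daily caffeine users = 9/80 = 0.112500
risk, non-users = 11/300 = 0.036667
absolute risk difference = 0.075833
1 / 0.075833 = 13.187 → round up → 14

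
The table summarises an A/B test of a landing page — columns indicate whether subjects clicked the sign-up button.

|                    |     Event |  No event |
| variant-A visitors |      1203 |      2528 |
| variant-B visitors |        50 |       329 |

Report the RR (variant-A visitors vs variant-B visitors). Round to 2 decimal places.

risk, variant-A visitors = 1203/3731 = 0.3224
risk, variant-B visitors = 50/379 = 0.1319
RR = 0.3224 / 0.1319 = 2.44

2.44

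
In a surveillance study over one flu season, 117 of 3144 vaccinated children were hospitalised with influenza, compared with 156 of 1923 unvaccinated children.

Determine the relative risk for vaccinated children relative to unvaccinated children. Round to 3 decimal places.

risk, vaccinated children = 117/3144 = 0.03721
risk, unvaccinated children = 156/1923 = 0.08112
RR = 0.03721 / 0.08112 = 0.459

0.459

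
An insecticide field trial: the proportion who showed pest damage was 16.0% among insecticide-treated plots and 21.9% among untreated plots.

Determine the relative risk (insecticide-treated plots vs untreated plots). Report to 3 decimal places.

RR = 0.1600 / 0.2190 = 0.731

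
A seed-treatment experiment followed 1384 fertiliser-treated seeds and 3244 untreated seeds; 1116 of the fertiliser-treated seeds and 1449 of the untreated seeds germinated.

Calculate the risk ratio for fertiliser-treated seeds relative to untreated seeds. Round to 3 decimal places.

1.805

risk, fertiliser-treated seeds = 1116/1384 = 0.8064
risk, untreated seeds = 1449/3244 = 0.4467
RR = 0.8064 / 0.4467 = 1.805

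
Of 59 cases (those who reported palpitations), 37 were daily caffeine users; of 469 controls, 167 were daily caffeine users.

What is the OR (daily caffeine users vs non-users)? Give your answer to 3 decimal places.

OR = (37 × 302) / (167 × 22) = 11174/3674 ≈ 3.041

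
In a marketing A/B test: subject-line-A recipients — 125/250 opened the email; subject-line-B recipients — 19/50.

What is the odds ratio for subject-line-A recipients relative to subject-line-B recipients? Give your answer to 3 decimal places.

OR = 1.632

odds, subject-line-A recipients = 125/125 = 1.0000
odds, subject-line-B recipients = 19/31 = 0.6129
OR = 1.0000 / 0.6129 = 1.632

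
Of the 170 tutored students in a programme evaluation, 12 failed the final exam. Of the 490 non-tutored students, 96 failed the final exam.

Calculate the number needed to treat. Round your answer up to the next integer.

NNT ≈ 8

risk, tutored students = 12/170 = 0.070588
risk, non-tutored students = 96/490 = 0.195918
absolute risk difference = 0.125330
1 / 0.125330 = 7.979 → round up → 8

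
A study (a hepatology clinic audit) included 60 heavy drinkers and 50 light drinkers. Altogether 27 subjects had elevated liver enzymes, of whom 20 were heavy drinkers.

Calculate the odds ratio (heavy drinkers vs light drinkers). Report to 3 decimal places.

OR = 3.071

heavy drinkers without the outcome: 60 − 20 = 40
light drinkers with the outcome: 27 − 20 = 7
light drinkers without the outcome: 50 − 7 = 43
odds, heavy drinkers = 20/40 = 0.5000
odds, light drinkers = 7/43 = 0.1628
OR = 0.5000 / 0.1628 = 3.071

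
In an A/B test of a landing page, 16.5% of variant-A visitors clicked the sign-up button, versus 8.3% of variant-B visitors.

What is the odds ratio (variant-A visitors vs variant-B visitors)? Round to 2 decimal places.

2.18

odds, variant-A visitors = 0.1650/0.8350 = 0.1976
odds, variant-B visitors = 0.0830/0.9170 = 0.0905
OR = 0.1976 / 0.0905 = 2.18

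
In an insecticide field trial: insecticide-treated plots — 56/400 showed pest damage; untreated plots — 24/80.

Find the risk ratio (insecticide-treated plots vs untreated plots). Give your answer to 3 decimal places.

risk, insecticide-treated plots = 56/400 = 0.1400
risk, untreated plots = 24/80 = 0.3000
RR = 0.1400 / 0.3000 = 0.467

RR: 0.467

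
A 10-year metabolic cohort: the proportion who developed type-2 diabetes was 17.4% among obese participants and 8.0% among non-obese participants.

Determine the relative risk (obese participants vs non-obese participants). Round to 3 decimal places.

RR = 0.1740 / 0.0800 = 2.175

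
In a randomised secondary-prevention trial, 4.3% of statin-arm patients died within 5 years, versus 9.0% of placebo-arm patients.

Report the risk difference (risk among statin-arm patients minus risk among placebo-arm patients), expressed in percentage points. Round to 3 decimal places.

risk difference = 0.04300 − 0.09000 = -0.04700 → -4.700 percentage points

-4.700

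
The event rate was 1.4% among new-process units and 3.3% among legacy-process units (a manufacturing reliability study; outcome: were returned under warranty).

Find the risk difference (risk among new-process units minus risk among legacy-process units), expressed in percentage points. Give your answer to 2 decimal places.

risk difference = 0.01400 − 0.03300 = -0.01900 → -1.90 percentage points

RD: -1.90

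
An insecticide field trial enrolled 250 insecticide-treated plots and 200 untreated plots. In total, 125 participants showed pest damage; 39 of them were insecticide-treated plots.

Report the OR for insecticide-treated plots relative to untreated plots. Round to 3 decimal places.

OR ≈ 0.245

insecticide-treated plots without the outcome: 250 − 39 = 211
untreated plots with the outcome: 125 − 39 = 86
untreated plots without the outcome: 200 − 86 = 114
OR = (39 × 114) / (211 × 86) = 4446/18146 ≈ 0.245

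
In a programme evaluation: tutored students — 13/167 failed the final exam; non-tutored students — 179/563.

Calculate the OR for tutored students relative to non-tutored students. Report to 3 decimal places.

odds, tutored students = 13/154 = 0.0844
odds, non-tutored students = 179/384 = 0.4661
OR = 0.0844 / 0.4661 = 0.181

0.181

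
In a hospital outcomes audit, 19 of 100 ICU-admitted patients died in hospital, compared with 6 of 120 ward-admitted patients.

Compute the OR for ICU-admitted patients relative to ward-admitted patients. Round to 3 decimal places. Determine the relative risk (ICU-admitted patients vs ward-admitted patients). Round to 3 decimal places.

OR = 4.457; RR = 3.800

OR = (19 × 114) / (81 × 6) = 2166/486 ≈ 4.457
risk, ICU-admitted patients = 19/100 = 0.1900
risk, ward-admitted patients = 6/120 = 0.0500
RR = 0.1900 / 0.0500 = 3.800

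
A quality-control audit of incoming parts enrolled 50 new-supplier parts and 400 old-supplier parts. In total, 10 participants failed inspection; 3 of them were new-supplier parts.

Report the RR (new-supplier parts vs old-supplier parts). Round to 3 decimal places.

3.429

new-supplier parts without the outcome: 50 − 3 = 47
old-supplier parts with the outcome: 10 − 3 = 7
old-supplier parts without the outcome: 400 − 7 = 393
risk, new-supplier parts = 3/50 = 0.06000
risk, old-supplier parts = 7/400 = 0.01750
RR = 0.06000 / 0.01750 = 3.429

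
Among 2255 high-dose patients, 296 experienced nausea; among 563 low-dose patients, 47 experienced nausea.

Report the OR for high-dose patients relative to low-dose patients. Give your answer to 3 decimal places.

OR = (296 × 516) / (1959 × 47) = 152736/92073 ≈ 1.659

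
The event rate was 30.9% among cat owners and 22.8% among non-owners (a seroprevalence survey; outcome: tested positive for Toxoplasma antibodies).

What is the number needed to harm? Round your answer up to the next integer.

absolute risk difference = 0.081000
1 / 0.081000 = 12.346 → round up → 13

13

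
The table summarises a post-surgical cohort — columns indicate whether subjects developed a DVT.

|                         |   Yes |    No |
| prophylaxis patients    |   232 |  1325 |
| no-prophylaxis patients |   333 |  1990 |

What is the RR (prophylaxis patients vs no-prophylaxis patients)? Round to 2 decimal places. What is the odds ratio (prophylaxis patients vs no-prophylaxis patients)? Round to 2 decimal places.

RR = 1.04; OR = 1.05

risk, prophylaxis patients = 232/1557 = 0.1490
risk, no-prophylaxis patients = 333/2323 = 0.1433
RR = 0.1490 / 0.1433 = 1.04
odds, prophylaxis patients = 232/1325 = 0.1751
odds, no-prophylaxis patients = 333/1990 = 0.1673
OR = 0.1751 / 0.1673 = 1.05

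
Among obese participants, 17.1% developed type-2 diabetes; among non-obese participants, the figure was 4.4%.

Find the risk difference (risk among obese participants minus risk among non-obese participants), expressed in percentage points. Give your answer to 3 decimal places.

risk difference = 0.17100 − 0.04400 = 0.12700 → 12.700 percentage points

12.700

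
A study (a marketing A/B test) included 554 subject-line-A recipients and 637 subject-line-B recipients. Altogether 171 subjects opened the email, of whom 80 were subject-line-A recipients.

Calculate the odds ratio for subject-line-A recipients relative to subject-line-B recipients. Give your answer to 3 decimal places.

subject-line-A recipients without the outcome: 554 − 80 = 474
subject-line-B recipients with the outcome: 171 − 80 = 91
subject-line-B recipients without the outcome: 637 − 91 = 546
OR = (80 × 546) / (474 × 91) = 43680/43134 ≈ 1.013

OR = 1.013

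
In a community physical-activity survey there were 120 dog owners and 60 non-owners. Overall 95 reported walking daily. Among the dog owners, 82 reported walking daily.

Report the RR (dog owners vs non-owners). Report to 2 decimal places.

dog owners without the outcome: 120 − 82 = 38
non-owners with the outcome: 95 − 82 = 13
non-owners without the outcome: 60 − 13 = 47
risk, dog owners = 82/120 = 0.6833
risk, non-owners = 13/60 = 0.2167
RR = 0.6833 / 0.2167 = 3.15

3.15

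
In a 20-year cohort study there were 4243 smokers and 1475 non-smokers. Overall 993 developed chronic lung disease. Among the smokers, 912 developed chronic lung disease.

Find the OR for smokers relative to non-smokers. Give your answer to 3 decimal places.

4.712

smokers without the outcome: 4243 − 912 = 3331
non-smokers with the outcome: 993 − 912 = 81
non-smokers without the outcome: 1475 − 81 = 1394
OR = (912 × 1394) / (3331 × 81) = 1271328/269811 ≈ 4.712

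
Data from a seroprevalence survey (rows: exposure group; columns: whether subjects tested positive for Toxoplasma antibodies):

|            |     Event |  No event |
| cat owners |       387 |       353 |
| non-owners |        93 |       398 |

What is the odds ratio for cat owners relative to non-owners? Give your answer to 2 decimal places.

OR = (387 × 398) / (353 × 93) = 154026/32829 ≈ 4.69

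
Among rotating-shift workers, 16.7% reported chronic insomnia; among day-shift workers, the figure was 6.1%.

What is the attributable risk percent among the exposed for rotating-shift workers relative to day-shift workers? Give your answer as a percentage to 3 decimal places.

AR% = (0.1670 − 0.0610) / 0.1670 = 0.6347 → 63.473%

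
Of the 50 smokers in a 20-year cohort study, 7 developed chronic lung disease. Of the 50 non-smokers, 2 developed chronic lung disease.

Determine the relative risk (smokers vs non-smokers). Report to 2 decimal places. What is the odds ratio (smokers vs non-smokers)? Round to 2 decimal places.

RR = 3.50; OR = 3.91

risk, smokers = 7/50 = 0.14000
risk, non-smokers = 2/50 = 0.04000
RR = 0.14000 / 0.04000 = 3.50
OR = (7 × 48) / (43 × 2) = 336/86 ≈ 3.91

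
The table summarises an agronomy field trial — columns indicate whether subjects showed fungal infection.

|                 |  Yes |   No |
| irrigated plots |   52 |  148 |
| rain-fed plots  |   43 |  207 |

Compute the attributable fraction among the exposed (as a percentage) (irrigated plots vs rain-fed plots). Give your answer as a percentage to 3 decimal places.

risk, irrigated plots = 52/200 = 0.2600
risk, rain-fed plots = 43/250 = 0.1720
AR% = (0.2600 − 0.1720) / 0.2600 = 0.3385 → 33.846%

AR% ≈ 33.846%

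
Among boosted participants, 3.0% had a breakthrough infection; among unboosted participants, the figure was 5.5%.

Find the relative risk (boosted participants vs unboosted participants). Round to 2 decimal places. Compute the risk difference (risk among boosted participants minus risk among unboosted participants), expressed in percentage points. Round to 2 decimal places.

RR = 0.55; RD = -2.50

RR = 0.03000 / 0.05500 = 0.55
risk difference = 0.03000 − 0.05500 = -0.02500 → -2.50 percentage points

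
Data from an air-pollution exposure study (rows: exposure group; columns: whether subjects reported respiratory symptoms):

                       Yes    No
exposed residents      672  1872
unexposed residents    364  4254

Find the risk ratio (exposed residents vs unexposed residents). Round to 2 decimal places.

RR: 3.35

risk, exposed residents = 672/2544 = 0.2642
risk, unexposed residents = 364/4618 = 0.0788
RR = 0.2642 / 0.0788 = 3.35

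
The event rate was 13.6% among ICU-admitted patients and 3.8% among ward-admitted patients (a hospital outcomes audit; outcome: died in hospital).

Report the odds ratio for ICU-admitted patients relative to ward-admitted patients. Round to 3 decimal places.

odds, ICU-admitted patients = 0.13600/0.86400 = 0.15741
odds, ward-admitted patients = 0.03800/0.96200 = 0.03950
OR = 0.15741 / 0.03950 = 3.985

3.985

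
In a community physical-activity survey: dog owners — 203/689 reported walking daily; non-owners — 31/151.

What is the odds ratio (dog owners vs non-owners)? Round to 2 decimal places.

OR = (203 × 120) / (486 × 31) = 24360/15066 ≈ 1.62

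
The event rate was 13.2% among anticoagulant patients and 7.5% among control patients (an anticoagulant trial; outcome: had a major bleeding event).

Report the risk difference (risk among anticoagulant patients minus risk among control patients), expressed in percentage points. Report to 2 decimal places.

RD ≈ 5.70

risk difference = 0.1320 − 0.0750 = 0.0570 → 5.70 percentage points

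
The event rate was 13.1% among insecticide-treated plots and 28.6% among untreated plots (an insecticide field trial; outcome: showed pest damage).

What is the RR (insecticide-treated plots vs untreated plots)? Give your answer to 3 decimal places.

RR = 0.1310 / 0.2860 = 0.458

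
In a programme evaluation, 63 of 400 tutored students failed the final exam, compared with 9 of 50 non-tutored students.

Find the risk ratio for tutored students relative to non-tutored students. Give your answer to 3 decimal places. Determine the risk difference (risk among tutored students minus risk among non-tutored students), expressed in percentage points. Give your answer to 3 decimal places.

risk, tutored students = 63/400 = 0.1575
risk, non-tutored students = 9/50 = 0.1800
RR = 0.1575 / 0.1800 = 0.875
risk difference = 0.1575 − 0.1800 = -0.0225 → -2.250 percentage points

RR = 0.875; RD = -2.250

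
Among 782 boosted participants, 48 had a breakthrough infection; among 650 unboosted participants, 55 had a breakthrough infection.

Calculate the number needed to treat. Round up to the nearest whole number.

44

risk, boosted participants = 48/782 = 0.061381
risk, unboosted participants = 55/650 = 0.084615
absolute risk difference = 0.023234
1 / 0.023234 = 43.040 → round up → 44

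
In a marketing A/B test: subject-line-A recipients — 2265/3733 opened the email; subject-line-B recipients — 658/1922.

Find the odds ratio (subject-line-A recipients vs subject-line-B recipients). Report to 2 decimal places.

OR = (2265 × 1264) / (1468 × 658) = 2862960/965944 ≈ 2.96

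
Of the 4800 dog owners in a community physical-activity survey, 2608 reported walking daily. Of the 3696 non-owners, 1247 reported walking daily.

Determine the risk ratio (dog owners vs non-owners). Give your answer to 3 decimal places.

risk, dog owners = 2608/4800 = 0.5433
risk, non-owners = 1247/3696 = 0.3374
RR = 0.5433 / 0.3374 = 1.610

1.610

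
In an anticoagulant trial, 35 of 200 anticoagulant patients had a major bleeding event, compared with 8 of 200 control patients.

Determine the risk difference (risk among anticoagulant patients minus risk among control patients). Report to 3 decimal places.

risk, anticoagulant patients = 35/200 = 0.17500
risk, control patients = 8/200 = 0.04000
risk difference = 0.17500 − 0.04000 = 0.135

RD: 0.135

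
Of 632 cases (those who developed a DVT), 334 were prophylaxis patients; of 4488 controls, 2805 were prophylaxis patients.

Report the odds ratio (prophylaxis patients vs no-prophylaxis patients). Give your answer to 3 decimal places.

OR = (334 × 1683) / (2805 × 298) = 562122/835890 ≈ 0.672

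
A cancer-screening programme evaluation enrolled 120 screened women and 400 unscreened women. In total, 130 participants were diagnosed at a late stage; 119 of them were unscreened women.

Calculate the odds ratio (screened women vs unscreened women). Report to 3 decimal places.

0.238

screened women with the outcome: 130 − 119 = 11
screened women without the outcome: 120 − 11 = 109
unscreened women without the outcome: 400 − 119 = 281
odds, screened women = 11/109 = 0.1009
odds, unscreened women = 119/281 = 0.4235
OR = 0.1009 / 0.4235 = 0.238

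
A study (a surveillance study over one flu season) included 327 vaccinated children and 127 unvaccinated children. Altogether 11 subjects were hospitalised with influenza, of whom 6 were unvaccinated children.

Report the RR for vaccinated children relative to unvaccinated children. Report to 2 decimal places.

vaccinated children with the outcome: 11 − 6 = 5
vaccinated children without the outcome: 327 − 5 = 322
unvaccinated children without the outcome: 127 − 6 = 121
risk, vaccinated children = 5/327 = 0.01529
risk, unvaccinated children = 6/127 = 0.04724
RR = 0.01529 / 0.04724 = 0.32

RR ≈ 0.32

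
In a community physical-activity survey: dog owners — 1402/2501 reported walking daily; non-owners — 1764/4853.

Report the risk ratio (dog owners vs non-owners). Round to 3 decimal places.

risk, dog owners = 1402/2501 = 0.5606
risk, non-owners = 1764/4853 = 0.3635
RR = 0.5606 / 0.3635 = 1.542

1.542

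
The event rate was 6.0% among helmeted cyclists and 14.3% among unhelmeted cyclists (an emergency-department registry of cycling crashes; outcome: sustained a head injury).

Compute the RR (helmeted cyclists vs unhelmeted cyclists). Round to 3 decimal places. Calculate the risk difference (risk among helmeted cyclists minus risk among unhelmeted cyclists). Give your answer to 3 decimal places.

RR = 0.420; RD = -0.083

RR = 0.0600 / 0.1430 = 0.420
risk difference = 0.0600 − 0.1430 = -0.083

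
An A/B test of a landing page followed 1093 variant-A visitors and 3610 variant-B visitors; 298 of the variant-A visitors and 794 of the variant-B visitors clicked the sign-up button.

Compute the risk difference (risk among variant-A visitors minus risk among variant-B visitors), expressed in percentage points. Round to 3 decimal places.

risk, variant-A visitors = 298/1093 = 0.2726
risk, variant-B visitors = 794/3610 = 0.2199
risk difference = 0.2726 − 0.2199 = 0.0527 → 5.270 percentage points

5.270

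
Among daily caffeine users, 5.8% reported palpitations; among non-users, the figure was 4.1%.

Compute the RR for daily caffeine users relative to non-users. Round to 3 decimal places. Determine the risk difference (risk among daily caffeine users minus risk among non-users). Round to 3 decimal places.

RR = 0.05800 / 0.04100 = 1.415
risk difference = 0.05800 − 0.04100 = 0.017

RR = 1.415; RD = 0.017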